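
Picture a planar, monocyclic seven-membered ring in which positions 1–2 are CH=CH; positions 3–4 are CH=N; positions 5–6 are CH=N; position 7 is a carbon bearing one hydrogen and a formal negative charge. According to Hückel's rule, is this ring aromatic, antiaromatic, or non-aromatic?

Check conjugation: every atom in a ring double bond is sp² and brings one electron to the p orbital; each sp² =N– keeps its lone pair in-plane and puts one electron into the π system; the carbanion's lone pair occupies the p orbital — every position has a p orbital, so the cyclic π system is continuous.
Tallying contributions gives 3 × 2 = 6 from the double-bond units + 2 from the CH(-) atom = 8.
A 4n π count (8, n = 2) in a planar conjugated ring means antiaromatic.

Antiaromatic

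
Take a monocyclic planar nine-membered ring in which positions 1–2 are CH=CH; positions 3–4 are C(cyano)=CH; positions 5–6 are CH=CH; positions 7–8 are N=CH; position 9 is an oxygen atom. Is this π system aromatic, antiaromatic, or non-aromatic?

Every ring atom contributes a p orbital perpendicular to the ring (each doubly-bonded ring atom is sp² with one p-orbital electron; the doubly-bonded nitrogens are pyridine-type — their lone pairs lie in the ring plane, leaving one electron in the p orbital; the oxygen donates one lone pair from its p orbital), so the π system is cyclic and fully conjugated.
Adding the contributions, 4 × 2 = 8 from the double-bond units + 2 from the O atom = 10.
That gives a 4n+2 count (10, n = 2).

Aromatic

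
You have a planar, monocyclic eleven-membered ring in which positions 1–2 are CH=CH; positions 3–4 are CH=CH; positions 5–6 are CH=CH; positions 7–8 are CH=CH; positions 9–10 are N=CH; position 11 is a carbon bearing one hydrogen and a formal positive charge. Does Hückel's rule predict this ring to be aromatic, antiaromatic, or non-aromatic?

Aromatic

The p orbitals form a continuous loop: each doubly-bonded ring atom is sp² with one p-orbital electron; each =N– nitrogen is pyridine-type (lone pair in the sp² plane, one electron in the p orbital); the carbocation has an empty p orbital. The ring is fully conjugated.
Counting π electrons: 5 × 2 = 10 from the double-bond units + 0 from the CH(+) atom = 10.
With 10 π electrons (n = 2), the Hückel 4n+2 condition holds.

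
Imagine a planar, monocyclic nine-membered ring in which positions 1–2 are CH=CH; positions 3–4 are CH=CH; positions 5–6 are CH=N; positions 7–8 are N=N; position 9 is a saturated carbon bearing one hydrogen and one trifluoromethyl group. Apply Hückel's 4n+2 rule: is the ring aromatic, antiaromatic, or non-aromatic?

The CH(trifluoromethyl) carbon is saturated: that saturated carbon is sp³ and has no p orbital in the ring π system. Conjugation is not continuous around the ring.
Broken conjugation rules out both aromaticity and antiaromaticity.

Non-aromatic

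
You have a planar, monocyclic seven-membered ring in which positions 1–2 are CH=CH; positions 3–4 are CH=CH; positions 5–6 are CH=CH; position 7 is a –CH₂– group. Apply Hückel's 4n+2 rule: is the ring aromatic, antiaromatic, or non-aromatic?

Non-aromatic

The CH2 carbon is saturated: the tetrahedral CH₂ carbon is sp³ and has no p orbital in the ring π system. Conjugation is not continuous around the ring.
Without a continuous loop of overlapping p orbitals the Hückel electron count never comes into play.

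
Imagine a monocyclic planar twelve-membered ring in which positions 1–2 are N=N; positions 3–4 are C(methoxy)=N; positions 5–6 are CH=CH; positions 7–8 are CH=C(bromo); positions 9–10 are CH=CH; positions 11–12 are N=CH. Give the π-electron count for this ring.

12

The p orbitals form a continuous loop: every atom in a ring double bond is sp² and brings one electron to the p orbital; the doubly-bonded nitrogens are pyridine-type — their lone pairs lie in the ring plane, leaving one electron in the p orbital. The ring is fully conjugated.
π-electron count: 6 × 2 = 12 from the 6 double-bond units.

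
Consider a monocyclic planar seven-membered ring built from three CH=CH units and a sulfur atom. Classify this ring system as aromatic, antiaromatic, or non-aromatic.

All ring atoms are sp² and supply a p orbital to the ring (each doubly-bonded ring atom is sp² with one p-orbital electron; the sulfur donates one lone pair from its p orbital); the conjugation is uninterrupted.
Tallying contributions gives 3 × 2 = 6 from the double-bond units + 2 from the S atom = 8.
8 = 4(2); a planar, fully conjugated 4n system is antiaromatic.

Antiaromatic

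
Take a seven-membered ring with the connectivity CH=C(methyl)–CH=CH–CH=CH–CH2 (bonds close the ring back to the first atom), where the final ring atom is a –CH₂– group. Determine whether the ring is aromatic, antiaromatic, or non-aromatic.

Non-aromatic

The CH2 carbon is saturated: the tetrahedral CH₂ carbon is sp³ and has no p orbital in the ring π system. Conjugation is not continuous around the ring.
Broken conjugation rules out both aromaticity and antiaromaticity.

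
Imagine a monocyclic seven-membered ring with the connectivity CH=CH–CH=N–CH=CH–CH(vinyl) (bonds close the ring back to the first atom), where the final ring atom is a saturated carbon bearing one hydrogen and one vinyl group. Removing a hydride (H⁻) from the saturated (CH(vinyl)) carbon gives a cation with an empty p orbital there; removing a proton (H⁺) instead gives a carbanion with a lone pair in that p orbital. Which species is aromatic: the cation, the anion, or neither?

In both ions every ring atom is sp² and contributes a p orbital, so both rings are fully conjugated.
Cation: 3 × 2 + 0 = 6 π electrons → 4(1)+2, aromatic.
Anion: 3 × 2 + 2 = 8 π electrons → 4(2), antiaromatic.

The cation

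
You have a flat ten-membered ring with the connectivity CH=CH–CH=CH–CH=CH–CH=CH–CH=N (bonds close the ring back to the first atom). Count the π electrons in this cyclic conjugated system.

10

Every ring atom contributes a p orbital perpendicular to the ring (the double-bond atoms are sp², each contributing one p electron; each =N– nitrogen is pyridine-type (lone pair in the sp² plane, one electron in the p orbital)), so the π system is cyclic and fully conjugated.
π-electron count: 5 × 2 = 10 from the 5 double-bond units.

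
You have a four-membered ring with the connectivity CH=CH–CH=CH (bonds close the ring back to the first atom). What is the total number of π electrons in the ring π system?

4

All ring atoms are sp² and supply a p orbital to the ring (each doubly-bonded ring atom is sp² with one p-orbital electron); the conjugation is uninterrupted.
Counting π electrons: 2 × 2 = 4 from the 2 double-bond units.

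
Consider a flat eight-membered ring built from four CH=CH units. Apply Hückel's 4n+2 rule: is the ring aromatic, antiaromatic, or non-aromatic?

Antiaromatic

All ring atoms are sp² and supply a p orbital to the ring (every atom in a ring double bond is sp² and brings one electron to the p orbital); the conjugation is uninterrupted.
Tallying contributions gives 4 × 2 = 8 from the 4 double-bond units.
8 is a 4n count (n = 2), so the planar conjugated ring is antiaromatic.
This is cyclooctatetraene.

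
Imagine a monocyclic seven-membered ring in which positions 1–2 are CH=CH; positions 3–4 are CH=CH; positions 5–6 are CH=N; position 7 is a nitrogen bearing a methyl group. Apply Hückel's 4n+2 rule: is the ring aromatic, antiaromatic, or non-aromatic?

Antiaromatic

The p orbitals form a continuous loop: the double-bond atoms are sp², each contributing one p electron; each =N– nitrogen is pyridine-type (lone pair in the sp² plane, one electron in the p orbital); the pyrrole-type nitrogen donates its lone pair from the p orbital. The ring is fully conjugated.
Adding the contributions, 3 × 2 = 6 from the double-bond units + 2 from the N(methyl) atom = 8.
A 4n π count (8, n = 2) in a planar conjugated ring means antiaromatic.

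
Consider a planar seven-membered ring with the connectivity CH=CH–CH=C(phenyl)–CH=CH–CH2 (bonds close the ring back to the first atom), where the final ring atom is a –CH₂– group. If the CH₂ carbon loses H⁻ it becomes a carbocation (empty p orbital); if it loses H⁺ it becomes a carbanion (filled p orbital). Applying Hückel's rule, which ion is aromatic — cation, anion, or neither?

Once that carbon is sp², every ring atom has a p orbital and both ions are fully conjugated.
Cation: 3 × 2 + 0 = 6 π electrons → 4(1)+2, aromatic.
Anion: 3 × 2 + 2 = 8 π electrons → 4(2), antiaromatic.

The cation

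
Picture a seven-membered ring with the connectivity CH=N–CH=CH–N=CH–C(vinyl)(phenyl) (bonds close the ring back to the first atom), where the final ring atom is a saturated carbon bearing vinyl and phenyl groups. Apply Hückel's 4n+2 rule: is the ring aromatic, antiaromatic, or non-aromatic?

Non-aromatic

Because that saturated carbon is sp³ and has no p orbital in the ring π system at the C(vinyl)(phenyl) position, the π system cannot extend all the way around the ring.
Without a continuous loop of overlapping p orbitals the Hückel electron count never comes into play.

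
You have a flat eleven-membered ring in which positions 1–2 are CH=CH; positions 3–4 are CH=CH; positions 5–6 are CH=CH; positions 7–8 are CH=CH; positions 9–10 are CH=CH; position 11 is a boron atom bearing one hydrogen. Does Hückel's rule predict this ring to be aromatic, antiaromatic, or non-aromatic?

All ring atoms are sp² and supply a p orbital to the ring (each doubly-bonded ring atom is sp² with one p-orbital electron; the boron has an empty p orbital); the conjugation is uninterrupted.
π-electron count: 5 × 2 = 10 from the double-bond units + 0 from the BH atom = 10.
Since 10 = 4·2 + 2, the ring meets the 4n+2 criterion.

Aromatic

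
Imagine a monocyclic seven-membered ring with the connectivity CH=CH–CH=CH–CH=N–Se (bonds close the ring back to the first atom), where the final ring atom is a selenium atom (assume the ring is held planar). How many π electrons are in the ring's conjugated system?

Check conjugation: every atom in a ring double bond is sp² and brings one electron to the p orbital; each sp² =N– keeps its lone pair in-plane and puts one electron into the π system; the selenium donates one lone pair from its p orbital — every position has a p orbital, so the cyclic π system is continuous.
Tallying contributions gives 3 × 2 = 6 from the double-bond units + 2 from the Se atom = 8.

8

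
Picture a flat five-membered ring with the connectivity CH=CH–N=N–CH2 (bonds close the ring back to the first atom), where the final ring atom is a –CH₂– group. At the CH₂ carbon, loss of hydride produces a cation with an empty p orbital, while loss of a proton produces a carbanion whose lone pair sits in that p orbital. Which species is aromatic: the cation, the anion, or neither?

The anion

In either ion the ring is fully conjugated: every atom, including the new sp² carbon, supplies a p orbital.
Cation: 2 × 2 + 0 = 4 π electrons → 4(1), antiaromatic.
Anion: 2 × 2 + 2 = 6 π electrons → 4(1)+2, aromatic.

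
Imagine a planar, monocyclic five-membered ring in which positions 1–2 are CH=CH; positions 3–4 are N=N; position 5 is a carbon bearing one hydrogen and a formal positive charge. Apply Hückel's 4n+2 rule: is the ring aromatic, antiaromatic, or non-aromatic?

Check conjugation: every atom in a ring double bond is sp² and brings one electron to the p orbital; each =N– nitrogen is pyridine-type (lone pair in the sp² plane, one electron in the p orbital); the carbocation has an empty p orbital — every position has a p orbital, so the cyclic π system is continuous.
π-electron count: 2 × 2 = 4 from the double-bond units + 0 from the CH(+) atom = 4.
A 4n π count (4, n = 1) in a planar conjugated ring means antiaromatic.

Antiaromatic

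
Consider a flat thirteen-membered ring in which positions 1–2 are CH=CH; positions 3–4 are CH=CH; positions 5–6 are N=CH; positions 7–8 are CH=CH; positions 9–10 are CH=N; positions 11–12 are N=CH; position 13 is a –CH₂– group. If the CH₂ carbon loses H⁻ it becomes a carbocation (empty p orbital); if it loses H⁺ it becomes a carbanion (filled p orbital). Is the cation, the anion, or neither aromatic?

The anion

Both ions have a continuous loop of p orbitals — each ring atom is sp².
Cation: 6 × 2 + 0 = 12 π electrons → 4(3), antiaromatic.
Anion: 6 × 2 + 2 = 14 π electrons → 4(3)+2, aromatic.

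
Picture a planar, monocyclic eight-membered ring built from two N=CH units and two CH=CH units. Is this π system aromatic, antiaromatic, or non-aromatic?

The p orbitals form a continuous loop: each doubly-bonded ring atom is sp² with one p-orbital electron; each sp² =N– keeps its lone pair in-plane and puts one electron into the π system. The ring is fully conjugated.
Tallying contributions gives 4 × 2 = 8 from the 4 double-bond units.
With 8 = 4·2 π electrons, Hückel's rule classifies the planar ring as antiaromatic.

Antiaromatic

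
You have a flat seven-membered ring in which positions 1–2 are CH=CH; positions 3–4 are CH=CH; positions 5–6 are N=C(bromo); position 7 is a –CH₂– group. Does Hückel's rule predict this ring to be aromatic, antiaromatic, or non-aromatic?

The CH2 position has four σ bonds — the tetrahedral CH₂ carbon is sp³ and has no p orbital in the ring π system — so the cyclic conjugation is interrupted.
Broken conjugation rules out both aromaticity and antiaromaticity.

Non-aromatic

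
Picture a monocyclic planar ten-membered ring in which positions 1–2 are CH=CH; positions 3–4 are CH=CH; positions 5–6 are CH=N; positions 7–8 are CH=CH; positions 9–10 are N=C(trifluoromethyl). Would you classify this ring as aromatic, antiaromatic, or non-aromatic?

Check conjugation: the double-bond atoms are sp², each contributing one p electron; each sp² =N– keeps its lone pair in-plane and puts one electron into the π system — every position has a p orbital, so the cyclic π system is continuous.
Adding the contributions, 5 × 2 = 10 from the 5 double-bond units.
Since 10 = 4·2 + 2, the ring meets the 4n+2 criterion.

Aromatic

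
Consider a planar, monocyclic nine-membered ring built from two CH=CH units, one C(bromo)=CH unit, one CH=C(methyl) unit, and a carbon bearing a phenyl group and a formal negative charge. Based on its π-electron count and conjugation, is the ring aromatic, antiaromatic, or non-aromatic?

Aromatic

The p orbitals form a continuous loop: the double-bond atoms are sp², each contributing one p electron; the carbanion's lone pair occupies the p orbital. The ring is fully conjugated.
Adding the contributions, 4 × 2 = 8 from the double-bond units + 2 from the C(phenyl)(-) atom = 10.
That gives a 4n+2 count (10, n = 2).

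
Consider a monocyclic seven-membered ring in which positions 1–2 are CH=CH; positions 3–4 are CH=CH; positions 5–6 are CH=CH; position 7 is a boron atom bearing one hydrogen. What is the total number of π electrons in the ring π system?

All ring atoms are sp² and supply a p orbital to the ring (every atom in a ring double bond is sp² and brings one electron to the p orbital; the boron has an empty p orbital); the conjugation is uninterrupted.
π-electron count: 3 × 2 = 6 from the double-bond units + 0 from the BH atom = 6.

6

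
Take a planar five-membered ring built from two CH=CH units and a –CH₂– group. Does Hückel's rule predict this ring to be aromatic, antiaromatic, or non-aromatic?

Non-aromatic

The CH2 carbon is saturated: the tetrahedral CH₂ carbon is sp³ and has no p orbital in the ring π system. Conjugation is not continuous around the ring.
Broken conjugation rules out both aromaticity and antiaromaticity.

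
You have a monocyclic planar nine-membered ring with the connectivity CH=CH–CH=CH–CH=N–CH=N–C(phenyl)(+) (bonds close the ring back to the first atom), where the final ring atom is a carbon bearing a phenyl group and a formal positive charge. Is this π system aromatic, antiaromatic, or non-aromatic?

Antiaromatic

All ring atoms are sp² and supply a p orbital to the ring (the double-bond atoms are sp², each contributing one p electron; the doubly-bonded nitrogens are pyridine-type — their lone pairs lie in the ring plane, leaving one electron in the p orbital; the carbocation has an empty p orbital); the conjugation is uninterrupted.
Counting π electrons: 4 × 2 = 8 from the double-bond units + 0 from the C(phenyl)(+) atom = 8.
8 is a 4n count (n = 2), so the planar conjugated ring is antiaromatic.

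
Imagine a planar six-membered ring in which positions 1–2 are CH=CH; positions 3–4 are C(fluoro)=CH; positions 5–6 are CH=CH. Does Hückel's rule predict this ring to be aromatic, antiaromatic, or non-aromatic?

Every ring atom contributes a p orbital perpendicular to the ring (the double-bond atoms are sp², each contributing one p electron), so the π system is cyclic and fully conjugated.
Counting π electrons: 3 × 2 = 6 from the 3 double-bond units.
Since 6 = 4·1 + 2, the ring meets the 4n+2 criterion.

Aromatic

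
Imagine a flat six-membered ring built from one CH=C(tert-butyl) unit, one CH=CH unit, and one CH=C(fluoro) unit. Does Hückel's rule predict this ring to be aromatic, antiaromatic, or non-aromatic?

Aromatic

Every ring atom contributes a p orbital perpendicular to the ring (every atom in a ring double bond is sp² and brings one electron to the p orbital), so the π system is cyclic and fully conjugated.
Tallying contributions gives 3 × 2 = 6 from the 3 double-bond units.
With 6 π electrons (n = 1), the Hückel 4n+2 condition holds.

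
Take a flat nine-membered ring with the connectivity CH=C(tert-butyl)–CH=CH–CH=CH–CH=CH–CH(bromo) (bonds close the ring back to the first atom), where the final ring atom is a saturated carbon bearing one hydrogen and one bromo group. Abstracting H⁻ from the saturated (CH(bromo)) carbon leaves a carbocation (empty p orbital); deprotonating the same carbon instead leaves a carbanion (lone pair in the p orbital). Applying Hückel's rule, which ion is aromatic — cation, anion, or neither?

The anion

In either ion the ring is fully conjugated: every atom, including the new sp² carbon, supplies a p orbital.
Cation: 4 × 2 + 0 = 8 π electrons → 4(2), antiaromatic.
Anion: 4 × 2 + 2 = 10 π electrons → 4(2)+2, aromatic.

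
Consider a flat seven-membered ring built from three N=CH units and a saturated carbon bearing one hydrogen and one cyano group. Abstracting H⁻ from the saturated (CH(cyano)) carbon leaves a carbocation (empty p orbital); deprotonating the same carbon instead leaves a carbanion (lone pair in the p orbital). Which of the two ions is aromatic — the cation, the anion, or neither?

Both ions have a continuous loop of p orbitals — each ring atom is sp².
Cation: 3 × 2 + 0 = 6 π electrons → 4(1)+2, aromatic.
Anion: 3 × 2 + 2 = 8 π electrons → 4(2), antiaromatic.

The cation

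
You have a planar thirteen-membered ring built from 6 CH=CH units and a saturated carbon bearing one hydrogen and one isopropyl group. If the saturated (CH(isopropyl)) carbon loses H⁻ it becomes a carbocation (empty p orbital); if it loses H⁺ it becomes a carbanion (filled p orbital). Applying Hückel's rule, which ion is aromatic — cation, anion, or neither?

The anion

Both ions have a continuous loop of p orbitals — each ring atom is sp².
Cation: 6 × 2 + 0 = 12 π electrons → 4(3), antiaromatic.
Anion: 6 × 2 + 2 = 14 π electrons → 4(3)+2, aromatic.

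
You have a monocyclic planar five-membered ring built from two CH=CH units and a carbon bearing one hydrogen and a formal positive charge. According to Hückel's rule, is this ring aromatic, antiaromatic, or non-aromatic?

Every ring atom contributes a p orbital perpendicular to the ring (each doubly-bonded ring atom is sp² with one p-orbital electron; the carbocation has an empty p orbital), so the π system is cyclic and fully conjugated.
π-electron count: 2 × 2 = 4 from the double-bond units + 0 from the CH(+) atom = 4.
With 4 = 4·1 π electrons, Hückel's rule classifies the planar ring as antiaromatic.
This is the cyclopentadienyl cation.

Antiaromatic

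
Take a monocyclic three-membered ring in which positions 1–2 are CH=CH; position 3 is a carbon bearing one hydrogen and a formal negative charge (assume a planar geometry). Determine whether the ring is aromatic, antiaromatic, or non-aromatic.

Check conjugation: each doubly-bonded ring atom is sp² with one p-orbital electron; the carbanion's lone pair occupies the p orbital — every position has a p orbital, so the cyclic π system is continuous.
π-electron count: 1 × 2 = 2 from the double-bond unit + 2 from the CH(-) atom = 4.
4 = 4(1); a planar, fully conjugated 4n system is antiaromatic.

Antiaromatic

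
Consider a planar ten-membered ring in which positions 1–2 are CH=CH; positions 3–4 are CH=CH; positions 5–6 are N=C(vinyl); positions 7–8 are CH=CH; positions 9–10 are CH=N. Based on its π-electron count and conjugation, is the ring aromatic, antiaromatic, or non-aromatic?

Every ring atom contributes a p orbital perpendicular to the ring (the double-bond atoms are sp², each contributing one p electron; each sp² =N– keeps its lone pair in-plane and puts one electron into the π system), so the π system is cyclic and fully conjugated.
Tallying contributions gives 5 × 2 = 10 from the 5 double-bond units.
Since 10 = 4·2 + 2, the ring meets the 4n+2 criterion.

Aromatic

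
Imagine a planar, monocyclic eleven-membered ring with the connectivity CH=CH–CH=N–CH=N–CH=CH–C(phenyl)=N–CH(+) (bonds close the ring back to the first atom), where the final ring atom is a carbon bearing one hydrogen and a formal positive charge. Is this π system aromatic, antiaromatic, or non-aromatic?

Aromatic

All ring atoms are sp² and supply a p orbital to the ring (the double-bond atoms are sp², each contributing one p electron; each sp² =N– keeps its lone pair in-plane and puts one electron into the π system; the carbocation has an empty p orbital); the conjugation is uninterrupted.
Adding the contributions, 5 × 2 = 10 from the double-bond units + 0 from the CH(+) atom = 10.
That gives a 4n+2 count (10, n = 2).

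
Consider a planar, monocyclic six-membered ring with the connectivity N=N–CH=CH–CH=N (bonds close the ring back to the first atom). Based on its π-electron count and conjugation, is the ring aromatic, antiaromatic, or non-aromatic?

Every ring atom contributes a p orbital perpendicular to the ring (each doubly-bonded ring atom is sp² with one p-orbital electron; the doubly-bonded nitrogens are pyridine-type — their lone pairs lie in the ring plane, leaving one electron in the p orbital), so the π system is cyclic and fully conjugated.
Counting π electrons: 3 × 2 = 6 from the 3 double-bond units.
Since 6 = 4·1 + 2, the ring meets the 4n+2 criterion.

Aromatic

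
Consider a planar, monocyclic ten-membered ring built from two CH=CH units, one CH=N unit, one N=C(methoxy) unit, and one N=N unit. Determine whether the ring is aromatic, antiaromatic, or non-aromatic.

Check conjugation: each doubly-bonded ring atom is sp² with one p-orbital electron; each =N– nitrogen is pyridine-type (lone pair in the sp² plane, one electron in the p orbital) — every position has a p orbital, so the cyclic π system is continuous.
Tallying contributions gives 5 × 2 = 10 from the 5 double-bond units.
Since 10 = 4·2 + 2, the ring meets the 4n+2 criterion.

Aromatic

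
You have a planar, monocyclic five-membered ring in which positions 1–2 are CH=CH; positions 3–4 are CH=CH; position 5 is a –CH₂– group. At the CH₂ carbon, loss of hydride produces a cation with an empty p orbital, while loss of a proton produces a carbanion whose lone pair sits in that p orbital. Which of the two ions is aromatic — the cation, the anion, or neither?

The anion

In both ions every ring atom is sp² and contributes a p orbital, so both rings are fully conjugated.
Cation: 2 × 2 + 0 = 4 π electrons → 4(1), antiaromatic.
Anion: 2 × 2 + 2 = 6 π electrons → 4(1)+2, aromatic.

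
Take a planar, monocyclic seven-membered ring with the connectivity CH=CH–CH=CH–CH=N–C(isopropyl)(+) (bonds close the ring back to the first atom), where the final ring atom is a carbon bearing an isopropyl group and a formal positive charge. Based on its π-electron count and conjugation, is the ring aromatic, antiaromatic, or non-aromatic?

Aromatic

All ring atoms are sp² and supply a p orbital to the ring (every atom in a ring double bond is sp² and brings one electron to the p orbital; each sp² =N– keeps its lone pair in-plane and puts one electron into the π system; the carbocation has an empty p orbital); the conjugation is uninterrupted.
Counting π electrons: 3 × 2 = 6 from the double-bond units + 0 from the C(isopropyl)(+) atom = 6.
6 = 4(1) + 2, which satisfies Hückel's 4n+2 rule.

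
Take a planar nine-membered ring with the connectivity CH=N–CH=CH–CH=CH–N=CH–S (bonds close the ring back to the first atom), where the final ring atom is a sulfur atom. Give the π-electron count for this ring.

10

The p orbitals form a continuous loop: the double-bond atoms are sp², each contributing one p electron; the doubly-bonded nitrogens are pyridine-type — their lone pairs lie in the ring plane, leaving one electron in the p orbital; the sulfur donates one lone pair from its p orbital. The ring is fully conjugated.
π-electron count: 4 × 2 = 8 from the double-bond units + 2 from the S atom = 10.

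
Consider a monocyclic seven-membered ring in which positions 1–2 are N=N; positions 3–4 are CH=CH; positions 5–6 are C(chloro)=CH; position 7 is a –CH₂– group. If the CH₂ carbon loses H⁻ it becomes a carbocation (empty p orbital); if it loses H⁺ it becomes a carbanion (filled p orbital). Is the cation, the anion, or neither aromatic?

In either ion the ring is fully conjugated: every atom, including the new sp² carbon, supplies a p orbital.
Cation: 3 × 2 + 0 = 6 π electrons → 4(1)+2, aromatic.
Anion: 3 × 2 + 2 = 8 π electrons → 4(2), antiaromatic.

The cation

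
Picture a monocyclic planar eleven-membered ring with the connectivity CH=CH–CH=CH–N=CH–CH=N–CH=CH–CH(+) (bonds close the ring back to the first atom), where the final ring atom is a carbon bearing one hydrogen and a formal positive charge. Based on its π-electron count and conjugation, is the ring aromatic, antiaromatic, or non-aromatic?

Aromatic

Every ring atom contributes a p orbital perpendicular to the ring (the double-bond atoms are sp², each contributing one p electron; each sp² =N– keeps its lone pair in-plane and puts one electron into the π system; the carbocation has an empty p orbital), so the π system is cyclic and fully conjugated.
Counting π electrons: 5 × 2 = 10 from the double-bond units + 0 from the CH(+) atom = 10.
10 = 4(2) + 2, which satisfies Hückel's 4n+2 rule.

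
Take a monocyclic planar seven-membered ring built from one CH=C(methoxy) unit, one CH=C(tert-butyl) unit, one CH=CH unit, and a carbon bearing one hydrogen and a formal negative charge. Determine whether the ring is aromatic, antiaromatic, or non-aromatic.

Every ring atom contributes a p orbital perpendicular to the ring (every atom in a ring double bond is sp² and brings one electron to the p orbital; the carbanion's lone pair occupies the p orbital), so the π system is cyclic and fully conjugated.
π-electron count: 3 × 2 = 6 from the double-bond units + 2 from the CH(-) atom = 8.
A 4n π count (8, n = 2) in a planar conjugated ring means antiaromatic.

Antiaromatic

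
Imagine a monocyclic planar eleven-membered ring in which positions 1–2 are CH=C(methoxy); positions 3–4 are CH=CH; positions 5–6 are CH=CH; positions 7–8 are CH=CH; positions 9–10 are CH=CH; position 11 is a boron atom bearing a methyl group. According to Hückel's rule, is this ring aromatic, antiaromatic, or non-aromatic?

Aromatic

Every ring atom contributes a p orbital perpendicular to the ring (the double-bond atoms are sp², each contributing one p electron; the boron has an empty p orbital), so the π system is cyclic and fully conjugated.
Tallying contributions gives 5 × 2 = 10 from the double-bond units + 0 from the B(methyl) atom = 10.
With 10 π electrons (n = 2), the Hückel 4n+2 condition holds.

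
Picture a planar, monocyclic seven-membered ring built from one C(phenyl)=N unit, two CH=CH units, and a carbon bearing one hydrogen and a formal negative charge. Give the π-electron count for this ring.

8

Check conjugation: each doubly-bonded ring atom is sp² with one p-orbital electron; each sp² =N– keeps its lone pair in-plane and puts one electron into the π system; the carbanion's lone pair occupies the p orbital — every position has a p orbital, so the cyclic π system is continuous.
Counting π electrons: 3 × 2 = 6 from the double-bond units + 2 from the CH(-) atom = 8.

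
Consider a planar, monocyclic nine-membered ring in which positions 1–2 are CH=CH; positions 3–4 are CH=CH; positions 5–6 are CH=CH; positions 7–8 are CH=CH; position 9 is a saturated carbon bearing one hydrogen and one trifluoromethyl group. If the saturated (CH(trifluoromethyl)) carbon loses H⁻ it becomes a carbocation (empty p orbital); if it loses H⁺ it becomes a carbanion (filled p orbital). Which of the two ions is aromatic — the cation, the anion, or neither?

Both ions have a continuous loop of p orbitals — each ring atom is sp².
Cation: 4 × 2 + 0 = 8 π electrons → 4(2), antiaromatic.
Anion: 4 × 2 + 2 = 10 π electrons → 4(2)+2, aromatic.

The anion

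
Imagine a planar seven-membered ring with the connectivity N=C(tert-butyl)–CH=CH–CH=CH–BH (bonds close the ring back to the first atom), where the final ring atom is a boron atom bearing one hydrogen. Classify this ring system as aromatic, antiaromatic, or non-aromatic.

All ring atoms are sp² and supply a p orbital to the ring (every atom in a ring double bond is sp² and brings one electron to the p orbital; the doubly-bonded nitrogens are pyridine-type — their lone pairs lie in the ring plane, leaving one electron in the p orbital; the boron has an empty p orbital); the conjugation is uninterrupted.
Counting π electrons: 3 × 2 = 6 from the double-bond units + 0 from the BH atom = 6.
That gives a 4n+2 count (6, n = 1).

Aromatic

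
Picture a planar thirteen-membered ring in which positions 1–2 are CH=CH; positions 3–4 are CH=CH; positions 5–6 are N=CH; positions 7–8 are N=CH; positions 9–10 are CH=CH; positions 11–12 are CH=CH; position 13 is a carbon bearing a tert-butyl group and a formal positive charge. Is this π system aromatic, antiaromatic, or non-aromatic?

Antiaromatic

Check conjugation: the double-bond atoms are sp², each contributing one p electron; the doubly-bonded nitrogens are pyridine-type — their lone pairs lie in the ring plane, leaving one electron in the p orbital; the carbocation has an empty p orbital — every position has a p orbital, so the cyclic π system is continuous.
Tallying contributions gives 6 × 2 = 12 from the double-bond units + 0 from the C(tert-butyl)(+) atom = 12.
With 12 = 4·3 π electrons, Hückel's rule classifies the planar ring as antiaromatic.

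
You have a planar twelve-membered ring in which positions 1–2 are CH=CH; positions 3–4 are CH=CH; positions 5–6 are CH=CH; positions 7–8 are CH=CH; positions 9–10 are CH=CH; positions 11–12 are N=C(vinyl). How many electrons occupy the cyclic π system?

The p orbitals form a continuous loop: every atom in a ring double bond is sp² and brings one electron to the p orbital; the doubly-bonded nitrogens are pyridine-type — their lone pairs lie in the ring plane, leaving one electron in the p orbital. The ring is fully conjugated.
Adding the contributions, 6 × 2 = 12 from the 6 double-bond units.

12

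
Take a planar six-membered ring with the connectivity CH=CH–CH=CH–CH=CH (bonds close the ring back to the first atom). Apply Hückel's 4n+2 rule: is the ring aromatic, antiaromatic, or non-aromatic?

Every ring atom contributes a p orbital perpendicular to the ring (every atom in a ring double bond is sp² and brings one electron to the p orbital), so the π system is cyclic and fully conjugated.
Adding the contributions, 3 × 2 = 6 from the 3 double-bond units.
Since 6 = 4·1 + 2, the ring meets the 4n+2 criterion.
This is benzene.

Aromatic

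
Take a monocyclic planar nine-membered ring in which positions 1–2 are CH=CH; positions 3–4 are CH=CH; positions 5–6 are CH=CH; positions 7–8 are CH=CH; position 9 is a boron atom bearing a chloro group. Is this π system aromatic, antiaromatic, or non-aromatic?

All ring atoms are sp² and supply a p orbital to the ring (each doubly-bonded ring atom is sp² with one p-orbital electron; the boron has an empty p orbital); the conjugation is uninterrupted.
Tallying contributions gives 4 × 2 = 8 from the double-bond units + 0 from the B(chloro) atom = 8.
A 4n π count (8, n = 2) in a planar conjugated ring means antiaromatic.

Antiaromatic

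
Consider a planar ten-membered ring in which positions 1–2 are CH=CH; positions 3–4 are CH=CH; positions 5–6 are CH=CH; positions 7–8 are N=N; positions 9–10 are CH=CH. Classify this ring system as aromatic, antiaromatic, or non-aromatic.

Every ring atom contributes a p orbital perpendicular to the ring (each doubly-bonded ring atom is sp² with one p-orbital electron; each sp² =N– keeps its lone pair in-plane and puts one electron into the π system), so the π system is cyclic and fully conjugated.
Counting π electrons: 5 × 2 = 10 from the 5 double-bond units.
Since 10 = 4·2 + 2, the ring meets the 4n+2 criterion.

Aromatic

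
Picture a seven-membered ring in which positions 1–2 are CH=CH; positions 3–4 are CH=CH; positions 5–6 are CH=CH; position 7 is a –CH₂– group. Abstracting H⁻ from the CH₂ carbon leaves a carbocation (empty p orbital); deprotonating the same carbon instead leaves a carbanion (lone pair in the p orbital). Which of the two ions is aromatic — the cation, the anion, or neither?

The cation

Both ions have a continuous loop of p orbitals — each ring atom is sp².
Cation: 3 × 2 + 0 = 6 π electrons → 4(1)+2, aromatic.
Anion: 3 × 2 + 2 = 8 π electrons → 4(2), antiaromatic.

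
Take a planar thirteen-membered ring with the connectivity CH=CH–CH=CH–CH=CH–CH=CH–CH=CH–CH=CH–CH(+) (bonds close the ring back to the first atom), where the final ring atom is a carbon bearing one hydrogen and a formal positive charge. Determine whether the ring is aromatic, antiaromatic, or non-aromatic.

Antiaromatic

All ring atoms are sp² and supply a p orbital to the ring (the double-bond atoms are sp², each contributing one p electron; the carbocation has an empty p orbital); the conjugation is uninterrupted.
π-electron count: 6 × 2 = 12 from the double-bond units + 0 from the CH(+) atom = 12.
12 = 4(3); a planar, fully conjugated 4n system is antiaromatic.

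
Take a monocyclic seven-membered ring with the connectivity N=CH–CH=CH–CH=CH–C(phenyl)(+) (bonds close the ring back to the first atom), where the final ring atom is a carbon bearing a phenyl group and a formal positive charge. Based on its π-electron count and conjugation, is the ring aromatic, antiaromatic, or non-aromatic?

Aromatic

Every ring atom contributes a p orbital perpendicular to the ring (every atom in a ring double bond is sp² and brings one electron to the p orbital; each sp² =N– keeps its lone pair in-plane and puts one electron into the π system; the carbocation has an empty p orbital), so the π system is cyclic and fully conjugated.
Tallying contributions gives 3 × 2 = 6 from the double-bond units + 0 from the C(phenyl)(+) atom = 6.
Since 6 = 4·1 + 2, the ring meets the 4n+2 criterion.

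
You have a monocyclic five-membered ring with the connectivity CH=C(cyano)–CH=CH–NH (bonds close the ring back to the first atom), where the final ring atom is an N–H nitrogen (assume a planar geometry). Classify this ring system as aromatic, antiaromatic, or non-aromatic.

Aromatic

All ring atoms are sp² and supply a p orbital to the ring (every atom in a ring double bond is sp² and brings one electron to the p orbital; the pyrrole-type nitrogen donates its lone pair from the p orbital); the conjugation is uninterrupted.
Adding the contributions, 2 × 2 = 4 from the double-bond units + 2 from the NH atom = 6.
That gives a 4n+2 count (6, n = 1).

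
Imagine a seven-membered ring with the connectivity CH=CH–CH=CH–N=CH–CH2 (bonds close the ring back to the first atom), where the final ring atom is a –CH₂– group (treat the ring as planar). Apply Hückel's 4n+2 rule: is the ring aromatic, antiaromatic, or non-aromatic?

Because the tetrahedral CH₂ carbon is sp³ and has no p orbital in the ring π system at the CH2 position, the π system cannot extend all the way around the ring.
Broken conjugation rules out both aromaticity and antiaromaticity.

Non-aromatic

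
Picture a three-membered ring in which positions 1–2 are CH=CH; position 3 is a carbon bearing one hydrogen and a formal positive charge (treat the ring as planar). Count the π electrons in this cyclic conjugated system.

2

Check conjugation: every atom in a ring double bond is sp² and brings one electron to the p orbital; the carbocation has an empty p orbital — every position has a p orbital, so the cyclic π system is continuous.
Counting π electrons: 1 × 2 = 2 from the double-bond unit + 0 from the CH(+) atom = 2.
(The species described is the cyclopropenyl cation.)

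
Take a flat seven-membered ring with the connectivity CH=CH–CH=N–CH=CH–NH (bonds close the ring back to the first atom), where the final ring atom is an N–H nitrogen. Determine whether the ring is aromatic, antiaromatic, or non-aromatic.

Antiaromatic

Every ring atom contributes a p orbital perpendicular to the ring (the double-bond atoms are sp², each contributing one p electron; each sp² =N– keeps its lone pair in-plane and puts one electron into the π system; the pyrrole-type nitrogen donates its lone pair from the p orbital), so the π system is cyclic and fully conjugated.
Adding the contributions, 3 × 2 = 6 from the double-bond units + 2 from the NH atom = 8.
8 = 4(2); a planar, fully conjugated 4n system is antiaromatic.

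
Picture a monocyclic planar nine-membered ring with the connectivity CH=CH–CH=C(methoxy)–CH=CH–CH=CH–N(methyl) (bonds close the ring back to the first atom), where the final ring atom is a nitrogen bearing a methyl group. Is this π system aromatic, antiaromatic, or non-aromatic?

Aromatic

All ring atoms are sp² and supply a p orbital to the ring (every atom in a ring double bond is sp² and brings one electron to the p orbital; the pyrrole-type nitrogen donates its lone pair from the p orbital); the conjugation is uninterrupted.
Counting π electrons: 4 × 2 = 8 from the double-bond units + 2 from the N(methyl) atom = 10.
Since 10 = 4·2 + 2, the ring meets the 4n+2 criterion.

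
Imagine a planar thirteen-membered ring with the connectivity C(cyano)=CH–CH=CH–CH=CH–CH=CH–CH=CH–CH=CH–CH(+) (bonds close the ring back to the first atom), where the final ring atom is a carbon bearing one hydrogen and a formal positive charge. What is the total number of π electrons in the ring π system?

Every ring atom contributes a p orbital perpendicular to the ring (each doubly-bonded ring atom is sp² with one p-orbital electron; the carbocation has an empty p orbital), so the π system is cyclic and fully conjugated.
Adding the contributions, 6 × 2 = 12 from the double-bond units + 0 from the CH(+) atom = 12.

12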